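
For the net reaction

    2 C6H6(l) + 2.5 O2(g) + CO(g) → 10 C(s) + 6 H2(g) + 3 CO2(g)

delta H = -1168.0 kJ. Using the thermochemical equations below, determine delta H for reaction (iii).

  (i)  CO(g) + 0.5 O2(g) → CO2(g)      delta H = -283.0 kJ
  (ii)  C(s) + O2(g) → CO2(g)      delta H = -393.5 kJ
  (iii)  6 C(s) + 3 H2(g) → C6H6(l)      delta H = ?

(i) as written (CO(g) already on the reactant side): -283.0 kJ
(ii) × 2: (2)·(-393.5) = -787.0 kJ
(iii) reversed and × 2 (reverse to put C6H6(l) on the reactant side; scale by 2 for the 2 C6H6(l)): contributes −2·x
-1168.0 = (-283.0) + (-787.0) − 2·x
x = (-1168.0 − (-1070.0)) / (-2) = 49.0 kJ

delta H = 49.0 kJ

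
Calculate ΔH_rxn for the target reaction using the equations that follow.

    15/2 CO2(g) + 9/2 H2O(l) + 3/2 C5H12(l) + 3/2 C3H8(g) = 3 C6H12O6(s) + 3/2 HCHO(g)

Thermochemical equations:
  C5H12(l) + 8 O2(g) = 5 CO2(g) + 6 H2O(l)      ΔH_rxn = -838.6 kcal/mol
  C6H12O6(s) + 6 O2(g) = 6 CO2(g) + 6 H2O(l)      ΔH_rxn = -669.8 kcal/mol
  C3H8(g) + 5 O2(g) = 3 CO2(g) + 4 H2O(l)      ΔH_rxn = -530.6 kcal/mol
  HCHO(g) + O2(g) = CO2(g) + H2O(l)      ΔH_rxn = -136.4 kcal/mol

equation 1 × 3/2: (3/2)·(-838.6) = -1257.9 kcal/mol
equation 2 reversed and × 3: (-3)·(-669.8) = +2009.4 kcal/mol
equation 3 × 3/2: (3/2)·(-530.6) = -795.9 kcal/mol
equation 4 reversed and × 3/2: (-3/2)·(-136.4) = +204.6 kcal/mol
Combining the equations, ΔH_rxn = (-1257.9) + (+2009.4) + (-795.9) + (+204.6) = 160.2 kcal/mol

ΔH_rxn = 160.2 kcal/mol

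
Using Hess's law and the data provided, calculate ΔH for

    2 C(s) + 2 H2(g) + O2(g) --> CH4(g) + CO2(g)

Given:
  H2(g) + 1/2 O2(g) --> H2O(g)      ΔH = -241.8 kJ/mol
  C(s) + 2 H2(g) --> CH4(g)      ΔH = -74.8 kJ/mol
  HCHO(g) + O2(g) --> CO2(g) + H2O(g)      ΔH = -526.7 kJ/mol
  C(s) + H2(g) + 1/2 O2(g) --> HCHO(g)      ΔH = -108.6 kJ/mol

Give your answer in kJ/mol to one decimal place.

ΔH = -468.3 kJ/mol

equation 1 reversed: +241.8 kJ/mol
equation 2 as written (CH4(g) already on the product side): -74.8 kJ/mol
equation 3 as written (CO2(g) already on the product side): -526.7 kJ/mol
equation 4 as written: -108.6 kJ/mol
ΔH = (-1)·(-241.8) + (1)·(-74.8) + (1)·(-526.7) + (1)·(-108.6) = -468.3 kJ/mol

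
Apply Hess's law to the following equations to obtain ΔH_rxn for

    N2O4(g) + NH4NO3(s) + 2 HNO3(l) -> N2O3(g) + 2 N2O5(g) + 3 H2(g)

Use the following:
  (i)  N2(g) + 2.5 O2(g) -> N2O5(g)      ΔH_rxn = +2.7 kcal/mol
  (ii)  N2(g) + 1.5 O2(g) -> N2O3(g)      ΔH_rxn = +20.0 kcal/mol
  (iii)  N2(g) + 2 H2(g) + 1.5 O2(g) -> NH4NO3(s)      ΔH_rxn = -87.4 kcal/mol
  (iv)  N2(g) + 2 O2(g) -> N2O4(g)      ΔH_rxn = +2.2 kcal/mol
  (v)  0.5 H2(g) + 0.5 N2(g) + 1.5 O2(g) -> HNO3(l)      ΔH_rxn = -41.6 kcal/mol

ΔH_rxn = 193.8 kcal/mol

(i) × 2 (scale by 2 for the 2 N2O5(g)): (2)·(+2.7) = +5.4 kcal/mol
(ii) as written (N2O3(g) already on the product side): +20.0 kcal/mol
(iii) reversed (NH4NO3(s) must end up as a reactant): +87.4 kcal/mol
(iv) reversed (reverse to put N2O4(g) on the reactant side): -2.2 kcal/mol
(v) reversed and × 2 (reverse to put HNO3(l) on the reactant side; scale by 2 for the 2 HNO3(l)): (-2)·(-41.6) = +83.2 kcal/mol
ΔH_rxn = (+5.4) + (+20.0) + (+87.4) + (-2.2) + (+83.2) = 193.8 kcal/mol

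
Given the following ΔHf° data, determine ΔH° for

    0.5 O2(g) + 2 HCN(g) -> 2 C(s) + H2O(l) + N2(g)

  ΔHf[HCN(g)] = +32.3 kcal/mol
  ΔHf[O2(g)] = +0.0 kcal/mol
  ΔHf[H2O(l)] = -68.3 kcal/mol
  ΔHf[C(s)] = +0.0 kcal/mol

ΔH° = -132.9 kcal/mol

ΔH°rxn = Σ nΔHf°(products) − Σ nΔHf°(reactants).
Products: 2·(+0.0) + 1·(-68.3) + 1·(+0.0) = -68.3
Reactants: 1/2·(+0.0) + 2·(+32.3) = +64.6
ΔH° = (-68.3) − (+64.6) = -132.9 kcal/mol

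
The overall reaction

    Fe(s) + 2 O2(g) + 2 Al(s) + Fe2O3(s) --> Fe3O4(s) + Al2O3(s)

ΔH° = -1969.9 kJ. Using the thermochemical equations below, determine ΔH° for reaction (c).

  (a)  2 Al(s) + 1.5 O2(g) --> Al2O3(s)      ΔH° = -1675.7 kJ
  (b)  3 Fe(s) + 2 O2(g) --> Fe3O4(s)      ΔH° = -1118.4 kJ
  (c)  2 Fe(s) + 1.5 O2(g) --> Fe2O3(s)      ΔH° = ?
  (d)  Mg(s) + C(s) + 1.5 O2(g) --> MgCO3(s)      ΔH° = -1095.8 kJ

ΔH° = -824.2 kJ

(a) as written (Al2O3(s) already on the product side): -1675.7 kJ
(b) as written (Fe3O4(s) already on the product side): -1118.4 kJ
(c) reversed (reverse to put Fe2O3(s) on the reactant side): contributes −x
(d): not needed (Mg(s) appears nowhere else).
-1969.9 = (-1675.7) + (-1118.4) − x
x = (-1969.9 − (-2794.1)) / (-1) = -824.2 kJ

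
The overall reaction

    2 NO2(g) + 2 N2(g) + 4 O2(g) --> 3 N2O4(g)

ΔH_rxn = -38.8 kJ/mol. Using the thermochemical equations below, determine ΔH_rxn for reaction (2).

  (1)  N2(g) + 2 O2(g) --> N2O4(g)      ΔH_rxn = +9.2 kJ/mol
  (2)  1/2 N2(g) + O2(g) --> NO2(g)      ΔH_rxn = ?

ΔH_rxn = 33.2 kJ/mol

(1) × 3 (scale by 3 for the 3 N2O4(g)): (3)·(+9.2) = +27.6 kJ/mol
(2) reversed and × 2 (reverse to put NO2(g) on the reactant side; ×2 to match 2 NO2(g) in the target): contributes −2·x
-38.8 = (+27.6) − 2·x
x = (-38.8 − (+27.6)) / (-2) = 33.2 kJ/mol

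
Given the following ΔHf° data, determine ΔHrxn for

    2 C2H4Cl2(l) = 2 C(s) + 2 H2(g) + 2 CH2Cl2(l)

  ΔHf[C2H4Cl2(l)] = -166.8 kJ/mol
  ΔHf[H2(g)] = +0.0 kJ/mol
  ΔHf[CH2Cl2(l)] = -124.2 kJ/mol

ΔHrxn = 85.2 kJ/mol

Products: 2·(+0.0) + 2·(+0.0) + 2·(-124.2) = -248.4
Reactants: 2·(-166.8) = -333.6
ΔHrxn = (-248.4) − (-333.6) = 85.2 kJ/mol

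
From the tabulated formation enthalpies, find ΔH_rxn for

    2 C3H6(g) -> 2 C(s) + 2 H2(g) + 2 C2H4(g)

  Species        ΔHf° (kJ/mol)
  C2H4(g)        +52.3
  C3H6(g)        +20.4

ΔH_rxn = 63.8 kJ/mol

Products: 2·(+0.0) + 2·(+0.0) + 2·(+52.3) = +104.6
Reactants: 2·(+20.4) = +40.8
ΔH_rxn = (+104.6) − (+40.8) = 63.8 kJ/mol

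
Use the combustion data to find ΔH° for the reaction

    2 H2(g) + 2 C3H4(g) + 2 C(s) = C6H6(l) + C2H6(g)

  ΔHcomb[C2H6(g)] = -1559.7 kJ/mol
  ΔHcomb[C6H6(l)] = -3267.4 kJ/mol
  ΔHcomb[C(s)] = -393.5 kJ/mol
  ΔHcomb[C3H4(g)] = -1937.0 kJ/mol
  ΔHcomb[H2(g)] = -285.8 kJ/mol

ΔH° = -405.5 kJ/mol

With combustion enthalpies, reactants minus products:
= [2·(-285.8) + 2·(-1937.0) + 2·(-393.5)] − [1·(-3267.4) + 1·(-1559.7)]
= -405.5 kJ/mol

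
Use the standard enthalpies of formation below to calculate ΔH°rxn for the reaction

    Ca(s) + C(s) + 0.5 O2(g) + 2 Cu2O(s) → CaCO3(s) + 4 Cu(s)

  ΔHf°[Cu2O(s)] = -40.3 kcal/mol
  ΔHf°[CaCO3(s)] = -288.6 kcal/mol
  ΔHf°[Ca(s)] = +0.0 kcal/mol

Products: 1·(-288.6) + 4·(+0.0) = -288.6
Reactants: 1·(+0.0) + 1·(+0.0) + 1/2·(+0.0) + 2·(-40.3) = -80.6
ΔH°rxn = (-288.6) − (-80.6) = -208.0 kcal/mol

ΔH°rxn = -208.0 kcal/mol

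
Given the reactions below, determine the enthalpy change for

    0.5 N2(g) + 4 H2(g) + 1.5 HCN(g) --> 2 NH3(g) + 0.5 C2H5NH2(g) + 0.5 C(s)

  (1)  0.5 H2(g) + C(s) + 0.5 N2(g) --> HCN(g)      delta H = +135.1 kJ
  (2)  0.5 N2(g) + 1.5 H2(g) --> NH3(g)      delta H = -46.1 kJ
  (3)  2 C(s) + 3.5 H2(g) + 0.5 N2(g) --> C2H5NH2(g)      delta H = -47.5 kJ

delta H = -318.6 kJ

(1) reversed and × 3/2 (reverse to put HCN(g) on the reactant side; scale by 3/2 for the 3/2 HCN(g)): (-3/2)·(+135.1) = -202.65 kJ
(2) × 2 (scale by 2 for the 2 NH3(g)): (2)·(-46.1) = -92.2 kJ
(3) × 1/2 (×1/2 to match 1/2 C2H5NH2(g) in the target): (1/2)·(-47.5) = -23.75 kJ
delta H = (-3/2)·(+135.1) + (2)·(-46.1) + (1/2)·(-47.5) = -318.6 kJ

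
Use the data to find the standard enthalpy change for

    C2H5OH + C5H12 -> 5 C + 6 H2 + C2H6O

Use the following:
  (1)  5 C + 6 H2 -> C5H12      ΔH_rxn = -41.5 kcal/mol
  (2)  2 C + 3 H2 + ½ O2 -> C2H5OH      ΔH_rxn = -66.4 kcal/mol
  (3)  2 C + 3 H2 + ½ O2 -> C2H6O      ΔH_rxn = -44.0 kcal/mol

(1) reversed: +41.5 kcal/mol
(2) reversed: +66.4 kcal/mol
(3) as written: -44.0 kcal/mol
Combining the equations, ΔH_rxn = (-1)·(-41.5) + (-1)·(-66.4) + (1)·(-44.0) = 63.9 kcal/mol

ΔH_rxn = 63.9 kcal/mol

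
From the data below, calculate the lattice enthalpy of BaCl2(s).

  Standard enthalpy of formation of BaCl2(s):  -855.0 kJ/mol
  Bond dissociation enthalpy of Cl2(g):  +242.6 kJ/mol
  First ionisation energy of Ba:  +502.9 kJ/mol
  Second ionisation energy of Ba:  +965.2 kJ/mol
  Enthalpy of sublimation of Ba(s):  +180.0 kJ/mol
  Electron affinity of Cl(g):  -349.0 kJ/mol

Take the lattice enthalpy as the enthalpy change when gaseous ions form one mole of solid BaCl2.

U = -2047.7 kJ/mol

ΔHf° = 1·ΔHsub + 1·(ΣIE) + 1·D(Cl2) + 2·EA + U
-855.0 = 1·(+180.0) + 1·(+1468.1) + 1·(+242.6) + 2·(-349.0) + U
U = -855.0 − (+1192.7) = -2047.7 kJ/mol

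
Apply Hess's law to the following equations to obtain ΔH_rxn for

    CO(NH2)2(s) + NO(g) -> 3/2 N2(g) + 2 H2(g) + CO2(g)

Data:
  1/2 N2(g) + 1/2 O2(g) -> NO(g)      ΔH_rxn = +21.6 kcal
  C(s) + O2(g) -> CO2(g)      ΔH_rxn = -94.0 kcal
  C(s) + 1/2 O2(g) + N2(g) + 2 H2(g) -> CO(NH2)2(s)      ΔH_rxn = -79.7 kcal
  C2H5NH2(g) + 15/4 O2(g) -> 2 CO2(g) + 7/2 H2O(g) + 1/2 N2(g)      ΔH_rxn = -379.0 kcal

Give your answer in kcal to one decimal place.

equation 1 reversed: -21.6 kcal
equation 2 as written: -94.0 kcal
equation 3 reversed: +79.7 kcal
equation 4: not needed.
ΔH_rxn = (-1)·(+21.6) + (1)·(-94.0) + (-1)·(-79.7) = -35.9 kcal

ΔH_rxn = -35.9 kcal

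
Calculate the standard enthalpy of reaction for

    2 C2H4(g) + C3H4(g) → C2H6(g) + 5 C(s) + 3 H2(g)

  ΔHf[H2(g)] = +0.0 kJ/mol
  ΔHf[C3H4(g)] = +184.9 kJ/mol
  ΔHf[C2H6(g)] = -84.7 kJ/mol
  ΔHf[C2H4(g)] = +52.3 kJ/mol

ΔH_rxn = -374.2 kJ/mol

Products: 1·(-84.7) + 5·(+0.0) + 3·(+0.0) = -84.7
Reactants: 2·(+52.3) + 1·(+184.9) = +289.5
ΔH_rxn = (-84.7) − (+289.5) = -374.2 kJ/mol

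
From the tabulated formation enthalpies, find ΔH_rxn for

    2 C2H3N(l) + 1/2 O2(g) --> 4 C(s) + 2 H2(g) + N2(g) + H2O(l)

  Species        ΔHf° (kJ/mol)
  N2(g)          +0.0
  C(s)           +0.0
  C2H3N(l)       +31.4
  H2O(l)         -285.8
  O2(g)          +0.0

ΔH_rxn = -348.6 kJ/mol

ΔH°rxn = Σ nΔHf°(products) − Σ nΔHf°(reactants).
Products: 4·(+0.0) + 2·(+0.0) + 1·(+0.0) + 1·(-285.8) = -285.8
Reactants: 2·(+31.4) + 1/2·(+0.0) = +62.8
ΔH_rxn = (-285.8) − (+62.8) = -348.6 kJ/mol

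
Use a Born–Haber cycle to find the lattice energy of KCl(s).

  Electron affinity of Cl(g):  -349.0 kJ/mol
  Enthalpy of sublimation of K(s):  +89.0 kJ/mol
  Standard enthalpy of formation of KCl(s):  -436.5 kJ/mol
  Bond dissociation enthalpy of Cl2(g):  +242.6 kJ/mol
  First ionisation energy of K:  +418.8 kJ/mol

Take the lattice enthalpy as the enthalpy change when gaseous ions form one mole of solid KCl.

U = -716.6 kJ/mol

ΔHf° = 1·ΔHsub + 1·(ΣIE) + 1/2·D(Cl2) + 1·EA + U
-436.5 = 1·(+89.0) + 1·(+418.8) + 1/2·(+242.6) + 1·(-349.0) + U
U = -436.5 − (+280.1) = -716.6 kJ/mol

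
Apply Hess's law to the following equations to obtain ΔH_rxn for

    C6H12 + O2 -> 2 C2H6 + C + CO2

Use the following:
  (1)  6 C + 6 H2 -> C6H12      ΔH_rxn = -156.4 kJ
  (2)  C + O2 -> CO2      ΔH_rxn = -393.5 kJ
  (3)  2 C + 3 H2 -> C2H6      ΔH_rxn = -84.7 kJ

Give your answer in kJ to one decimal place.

(1) reversed (reverse to put C6H12 on the reactant side): +156.4 kJ
(2) as written (CO2 already on the product side): -393.5 kJ
(3) × 2 (×2 to match 2 C2H6 in the target): (2)·(-84.7) = -169.4 kJ
Summing the manipulated equations, ΔH_rxn = (+156.4) + (-393.5) + (-169.4) = -406.5 kJ

ΔH_rxn = -406.5 kJ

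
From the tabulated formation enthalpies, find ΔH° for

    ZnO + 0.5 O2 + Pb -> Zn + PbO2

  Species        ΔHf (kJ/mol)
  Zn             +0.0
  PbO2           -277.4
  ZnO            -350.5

ΔH°rxn = Σ nΔHf°(products) − Σ nΔHf°(reactants).
Products: 1·(+0.0) + 1·(-277.4) = -277.4
Reactants: 1·(-350.5) + 1/2·(+0.0) + 1·(+0.0) = -350.5
ΔH° = (-277.4) − (-350.5) = 73.1 kJ/mol

ΔH° = 73.1 kJ/mol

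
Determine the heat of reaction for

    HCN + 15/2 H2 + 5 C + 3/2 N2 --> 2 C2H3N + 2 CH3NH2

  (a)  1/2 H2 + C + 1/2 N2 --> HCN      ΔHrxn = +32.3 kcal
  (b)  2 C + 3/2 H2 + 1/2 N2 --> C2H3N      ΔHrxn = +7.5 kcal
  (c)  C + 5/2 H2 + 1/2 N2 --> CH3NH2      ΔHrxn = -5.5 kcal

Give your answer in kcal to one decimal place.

ΔHrxn = -28.3 kcal

(a) reversed (reverse to put HCN on the reactant side): -32.3 kcal
(b) × 2 (×2 to match 2 C2H3N in the target): (2)·(+7.5) = +15.0 kcal
(c) × 2 (×2 to match 2 CH3NH2 in the target): (2)·(-5.5) = -11.0 kcal
ΔHrxn = (-32.3) + (+15.0) + (-11.0) = -28.3 kcal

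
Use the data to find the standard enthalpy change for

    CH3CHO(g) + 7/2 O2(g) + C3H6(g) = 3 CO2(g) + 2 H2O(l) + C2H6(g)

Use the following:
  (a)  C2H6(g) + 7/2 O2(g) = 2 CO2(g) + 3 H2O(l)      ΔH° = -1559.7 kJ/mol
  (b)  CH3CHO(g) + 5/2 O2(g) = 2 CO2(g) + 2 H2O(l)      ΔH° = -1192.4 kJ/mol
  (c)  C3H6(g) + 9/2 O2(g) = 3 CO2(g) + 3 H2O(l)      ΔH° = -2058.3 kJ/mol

(a) reversed (reverse to put C2H6(g) on the product side): +1559.7 kJ/mol
(b) as written (CH3CHO(g) already on the reactant side): -1192.4 kJ/mol
(c) as written (C3H6(g) already on the reactant side): -2058.3 kJ/mol
ΔH° = (-1)·(-1559.7) + (1)·(-1192.4) + (1)·(-2058.3) = -1691.0 kJ/mol

ΔH° = -1691.0 kJ/mol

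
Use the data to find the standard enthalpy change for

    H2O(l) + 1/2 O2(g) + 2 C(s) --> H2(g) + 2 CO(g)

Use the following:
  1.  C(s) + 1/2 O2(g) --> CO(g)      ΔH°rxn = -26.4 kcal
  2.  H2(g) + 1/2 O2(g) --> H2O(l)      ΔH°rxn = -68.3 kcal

ΔH°rxn = 15.5 kcal

eq. 1 × 2: (2)·(-26.4) = -52.8 kcal
eq. 2 reversed: +68.3 kcal
Summing the manipulated equations, ΔH°rxn = (-52.8) + (+68.3) = 15.5 kcal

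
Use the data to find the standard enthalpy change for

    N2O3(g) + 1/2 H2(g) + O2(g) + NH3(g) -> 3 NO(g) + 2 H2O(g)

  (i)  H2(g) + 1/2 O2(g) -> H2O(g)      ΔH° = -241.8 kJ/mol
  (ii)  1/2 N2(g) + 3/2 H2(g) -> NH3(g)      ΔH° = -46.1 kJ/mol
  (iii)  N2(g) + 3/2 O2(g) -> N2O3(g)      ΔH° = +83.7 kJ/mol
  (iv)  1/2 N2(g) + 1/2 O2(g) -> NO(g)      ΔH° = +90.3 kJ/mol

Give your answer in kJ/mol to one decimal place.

ΔH° = -250.3 kJ/mol

(i) × 2: (2)·(-241.8) = -483.6 kJ/mol
(ii) reversed: +46.1 kJ/mol
(iii) reversed: -83.7 kJ/mol
(iv) × 3: (3)·(+90.3) = +270.9 kJ/mol
By Hess's law, ΔH° = (-483.6) + (+46.1) + (-83.7) + (+270.9) = -250.3 kJ/mol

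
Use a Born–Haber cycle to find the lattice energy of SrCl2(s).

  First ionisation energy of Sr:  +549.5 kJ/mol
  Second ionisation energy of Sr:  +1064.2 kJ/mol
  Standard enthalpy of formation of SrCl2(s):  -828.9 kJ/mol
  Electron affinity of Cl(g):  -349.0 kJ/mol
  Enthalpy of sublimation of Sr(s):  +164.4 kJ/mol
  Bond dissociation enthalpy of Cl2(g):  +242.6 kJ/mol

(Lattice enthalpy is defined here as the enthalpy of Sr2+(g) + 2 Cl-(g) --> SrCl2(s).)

ΔHf° = 1·ΔHsub + 1·(ΣIE) + 1·D(Cl2) + 2·EA + U
-828.9 = 1·(+164.4) + 1·(+1613.7) + 1·(+242.6) + 2·(-349.0) + U
U = -828.9 − (+1322.7) = -2151.6 kJ/mol

U = -2151.6 kJ/mol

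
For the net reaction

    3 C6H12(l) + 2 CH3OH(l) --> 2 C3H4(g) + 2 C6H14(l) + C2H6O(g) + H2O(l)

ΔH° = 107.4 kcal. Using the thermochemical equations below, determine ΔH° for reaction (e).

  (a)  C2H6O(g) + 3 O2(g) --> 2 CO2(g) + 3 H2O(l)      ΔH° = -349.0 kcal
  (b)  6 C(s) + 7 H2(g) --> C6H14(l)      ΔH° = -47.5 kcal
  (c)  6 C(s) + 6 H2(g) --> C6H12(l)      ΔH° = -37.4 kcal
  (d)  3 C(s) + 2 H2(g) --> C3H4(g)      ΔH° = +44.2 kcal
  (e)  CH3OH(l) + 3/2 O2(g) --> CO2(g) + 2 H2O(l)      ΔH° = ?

(a) reversed: +349.0 kcal
(b) × 2: (2)·(-47.5) = -95.0 kcal
(c) reversed and × 3: (-3)·(-37.4) = +112.2 kcal
(d) × 2: (2)·(+44.2) = +88.4 kcal
(e) × 2: contributes 2·x
+107.4 = (+349.0) + (-95.0) + (+112.2) + (+88.4) + 2·x
x = (+107.4 − (+454.6)) / (2) = -173.6 kcal

ΔH° = -173.6 kcal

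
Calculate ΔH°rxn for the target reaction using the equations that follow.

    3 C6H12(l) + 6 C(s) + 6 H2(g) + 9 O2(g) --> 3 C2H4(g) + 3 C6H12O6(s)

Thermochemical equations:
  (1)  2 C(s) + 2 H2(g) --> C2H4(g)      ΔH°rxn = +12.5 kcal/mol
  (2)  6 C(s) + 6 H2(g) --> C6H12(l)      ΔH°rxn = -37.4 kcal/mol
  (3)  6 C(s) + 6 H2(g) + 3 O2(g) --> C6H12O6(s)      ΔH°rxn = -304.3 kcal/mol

ΔH°rxn = -763.2 kcal/mol

(1) × 3 (×3 to match 3 C2H4(g) in the target): (3)·(+12.5) = +37.5 kcal/mol
(2) reversed and × 3 (C6H12(l) must end up as a reactant; scale by 3 for the 3 C6H12(l)): (-3)·(-37.4) = +112.2 kcal/mol
(3) × 3 (scale by 3 for the 3 C6H12O6(s)): (3)·(-304.3) = -912.9 kcal/mol
ΔH°rxn = (+37.5) + (+112.2) + (-912.9) = -763.2 kcal/mol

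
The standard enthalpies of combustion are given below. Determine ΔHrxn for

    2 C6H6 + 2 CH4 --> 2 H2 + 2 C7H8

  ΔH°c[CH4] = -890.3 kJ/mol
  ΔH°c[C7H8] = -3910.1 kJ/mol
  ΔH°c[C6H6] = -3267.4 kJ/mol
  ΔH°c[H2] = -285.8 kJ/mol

ΔHrxn = 76.4 kJ/mol

Using ΔH = Σ nΔHc°(reactants) − Σ nΔHc°(products):
= [2·(-3267.4) + 2·(-890.3)] − [2·(-285.8) + 2·(-3910.1)]
= 76.4 kJ/mol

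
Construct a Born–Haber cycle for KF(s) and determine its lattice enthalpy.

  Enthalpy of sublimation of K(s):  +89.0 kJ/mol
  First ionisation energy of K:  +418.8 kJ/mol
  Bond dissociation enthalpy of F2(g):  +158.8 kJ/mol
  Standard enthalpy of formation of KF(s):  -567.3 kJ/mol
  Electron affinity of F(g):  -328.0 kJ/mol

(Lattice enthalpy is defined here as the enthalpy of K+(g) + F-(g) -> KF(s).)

U = -826.5 kJ/mol

ΔHf° = 1·ΔHsub + 1·(ΣIE) + 1/2·D(F2) + 1·EA + U
-567.3 = 1·(+89.0) + 1·(+418.8) + 1/2·(+158.8) + 1·(-328.0) + U
U = -567.3 − (+259.2) = -826.5 kJ/mol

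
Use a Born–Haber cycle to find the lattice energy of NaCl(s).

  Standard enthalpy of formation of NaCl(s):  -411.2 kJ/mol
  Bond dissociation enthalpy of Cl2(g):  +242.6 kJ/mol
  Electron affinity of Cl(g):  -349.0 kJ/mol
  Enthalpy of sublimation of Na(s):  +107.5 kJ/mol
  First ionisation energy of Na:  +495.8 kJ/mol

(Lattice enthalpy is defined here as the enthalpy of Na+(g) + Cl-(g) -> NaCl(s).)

U = -786.8 kJ/mol

ΔHf° = 1·ΔHsub + 1·(ΣIE) + 1/2·D(Cl2) + 1·EA + U
-411.2 = 1·(+107.5) + 1·(+495.8) + 1/2·(+242.6) + 1·(-349.0) + U
U = -411.2 − (+375.6) = -786.8 kJ/mol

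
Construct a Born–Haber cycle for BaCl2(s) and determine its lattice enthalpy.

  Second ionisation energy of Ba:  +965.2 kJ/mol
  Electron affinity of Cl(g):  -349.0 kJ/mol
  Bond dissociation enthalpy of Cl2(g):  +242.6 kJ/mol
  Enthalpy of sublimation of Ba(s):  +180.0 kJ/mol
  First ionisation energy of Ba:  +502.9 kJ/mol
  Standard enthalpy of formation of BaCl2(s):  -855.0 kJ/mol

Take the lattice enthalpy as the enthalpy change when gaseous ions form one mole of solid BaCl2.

U = -2047.7 kJ/mol

ΔHf° = 1·ΔHsub + 1·(ΣIE) + 1·D(Cl2) + 2·EA + U
-855.0 = 1·(+180.0) + 1·(+1468.1) + 1·(+242.6) + 2·(-349.0) + U
U = -855.0 − (+1192.7) = -2047.7 kJ/mol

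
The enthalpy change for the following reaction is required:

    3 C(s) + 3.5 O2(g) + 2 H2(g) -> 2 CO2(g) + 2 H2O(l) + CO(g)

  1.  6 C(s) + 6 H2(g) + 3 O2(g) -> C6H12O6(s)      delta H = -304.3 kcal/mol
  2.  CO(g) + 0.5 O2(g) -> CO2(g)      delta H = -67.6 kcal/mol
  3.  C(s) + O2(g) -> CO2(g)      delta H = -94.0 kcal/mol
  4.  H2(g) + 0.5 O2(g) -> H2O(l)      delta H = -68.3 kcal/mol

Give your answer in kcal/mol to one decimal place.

delta H = -351.0 kcal/mol

eq. 1: not needed (C6H12O6(s) appears nowhere else).
eq. 2 reversed (CO(g) must end up as a product): +67.6 kcal/mol
eq. 3 × 3: (3)·(-94.0) = -282.0 kcal/mol
eq. 4 × 2 (×2 to match 2 H2O(l) in the target): (2)·(-68.3) = -136.6 kcal/mol
delta H = (-1)·(-67.6) + (3)·(-94.0) + (2)·(-68.3) = -351.0 kcal/mol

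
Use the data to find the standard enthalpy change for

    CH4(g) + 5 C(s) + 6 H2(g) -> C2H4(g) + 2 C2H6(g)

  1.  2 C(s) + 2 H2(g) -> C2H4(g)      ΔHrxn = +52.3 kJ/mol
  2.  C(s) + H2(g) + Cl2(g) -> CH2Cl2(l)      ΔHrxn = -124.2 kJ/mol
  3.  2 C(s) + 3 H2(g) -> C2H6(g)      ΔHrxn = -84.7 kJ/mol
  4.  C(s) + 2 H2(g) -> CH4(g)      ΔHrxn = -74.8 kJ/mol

ΔHrxn = -42.3 kJ/mol

eq. 1 as written: +52.3 kJ/mol
eq. 2: not needed.
eq. 3 × 2: (2)·(-84.7) = -169.4 kJ/mol
eq. 4 reversed: +74.8 kJ/mol
Since enthalpy is a state function, ΔHrxn = (+52.3) + (-169.4) + (+74.8) = -42.3 kJ/mol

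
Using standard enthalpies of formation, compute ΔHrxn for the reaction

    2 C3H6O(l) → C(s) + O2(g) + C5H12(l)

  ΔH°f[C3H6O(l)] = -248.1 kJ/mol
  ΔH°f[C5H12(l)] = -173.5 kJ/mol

ΔHrxn = 322.7 kJ/mol

Products: 1·(+0.0) + 1·(+0.0) + 1·(-173.5) = -173.5
Reactants: 2·(-248.1) = -496.2
ΔHrxn = (-173.5) − (-496.2) = 322.7 kJ/mol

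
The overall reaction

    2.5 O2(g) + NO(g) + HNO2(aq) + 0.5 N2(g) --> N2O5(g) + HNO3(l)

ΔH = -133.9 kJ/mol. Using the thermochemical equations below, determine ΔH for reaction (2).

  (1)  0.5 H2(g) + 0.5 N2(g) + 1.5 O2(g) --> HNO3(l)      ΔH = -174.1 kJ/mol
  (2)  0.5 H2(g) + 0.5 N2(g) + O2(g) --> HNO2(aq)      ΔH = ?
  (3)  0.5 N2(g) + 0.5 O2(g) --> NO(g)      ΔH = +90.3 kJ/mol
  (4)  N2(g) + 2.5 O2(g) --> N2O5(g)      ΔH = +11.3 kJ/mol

(1) as written: -174.1 kJ/mol
(2) reversed: contributes −x
(3) reversed: -90.3 kJ/mol
(4) as written: +11.3 kJ/mol
-133.9 = (-174.1) + (-90.3) + (+11.3) − x
x = (-133.9 − (-253.1)) / (-1) = -119.2 kJ/mol

ΔH = -119.2 kJ/mol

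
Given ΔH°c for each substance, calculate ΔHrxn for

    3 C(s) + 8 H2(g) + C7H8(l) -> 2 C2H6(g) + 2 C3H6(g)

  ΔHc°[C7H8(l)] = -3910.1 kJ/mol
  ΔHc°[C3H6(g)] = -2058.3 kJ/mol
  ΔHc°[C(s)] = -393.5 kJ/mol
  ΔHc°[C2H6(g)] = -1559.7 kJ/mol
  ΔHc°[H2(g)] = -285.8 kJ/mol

With combustion enthalpies, reactants minus products:
= [3·(-393.5) + 8·(-285.8) + 1·(-3910.1)] − [2·(-1559.7) + 2·(-2058.3)]
= -141.0 kJ/mol

ΔHrxn = -141.0 kJ/mol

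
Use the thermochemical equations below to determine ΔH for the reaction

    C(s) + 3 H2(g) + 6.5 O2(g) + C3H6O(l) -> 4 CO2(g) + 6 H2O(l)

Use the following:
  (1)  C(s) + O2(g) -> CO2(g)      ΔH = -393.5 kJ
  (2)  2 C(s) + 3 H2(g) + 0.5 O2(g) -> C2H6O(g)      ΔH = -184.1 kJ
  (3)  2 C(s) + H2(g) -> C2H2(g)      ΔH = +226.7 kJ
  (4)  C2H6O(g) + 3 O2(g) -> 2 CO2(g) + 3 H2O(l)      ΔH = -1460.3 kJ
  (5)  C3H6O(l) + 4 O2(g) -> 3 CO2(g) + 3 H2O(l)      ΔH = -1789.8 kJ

(1) reversed: +393.5 kJ
(2) as written: -184.1 kJ
(3): not needed.
(4) as written: -1460.3 kJ
(5) as written: -1789.8 kJ
By Hess's law, ΔH = (-1)·(-393.5) + (1)·(-184.1) + (1)·(-1460.3) + (1)·(-1789.8) = -3040.7 kJ

ΔH = -3040.7 kJ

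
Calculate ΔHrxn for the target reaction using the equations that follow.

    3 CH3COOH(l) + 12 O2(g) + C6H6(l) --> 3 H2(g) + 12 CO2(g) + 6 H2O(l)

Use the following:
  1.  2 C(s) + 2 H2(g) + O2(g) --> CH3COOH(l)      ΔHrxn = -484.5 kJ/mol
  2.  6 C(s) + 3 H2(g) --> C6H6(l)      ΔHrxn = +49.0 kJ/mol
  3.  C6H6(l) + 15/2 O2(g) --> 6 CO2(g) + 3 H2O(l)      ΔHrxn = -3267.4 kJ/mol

eq. 1 reversed and × 3: (-3)·(-484.5) = +1453.5 kJ/mol
eq. 2 as written: +49.0 kJ/mol
eq. 3 × 2: (2)·(-3267.4) = -6534.8 kJ/mol
ΔHrxn = (-3)·(-484.5) + (1)·(+49.0) + (2)·(-3267.4) = -5032.3 kJ/mol

ΔHrxn = -5032.3 kJ/mol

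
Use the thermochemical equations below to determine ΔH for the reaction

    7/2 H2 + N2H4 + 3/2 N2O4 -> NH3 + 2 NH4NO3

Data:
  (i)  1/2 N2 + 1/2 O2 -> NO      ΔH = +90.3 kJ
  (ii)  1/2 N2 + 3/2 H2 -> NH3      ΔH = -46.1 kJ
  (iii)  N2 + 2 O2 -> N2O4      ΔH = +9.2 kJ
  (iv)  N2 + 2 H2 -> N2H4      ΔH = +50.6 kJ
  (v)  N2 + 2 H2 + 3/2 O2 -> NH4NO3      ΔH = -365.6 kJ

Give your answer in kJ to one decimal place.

ΔH = -841.7 kJ

(i): not needed.
(ii) as written: -46.1 kJ
(iii) reversed and × 3/2: (-3/2)·(+9.2) = -13.8 kJ
(iv) reversed: -50.6 kJ
(v) × 2: (2)·(-365.6) = -731.2 kJ
Combining the equations, ΔH = (-46.1) + (-13.8) + (-50.6) + (-731.2) = -841.7 kJ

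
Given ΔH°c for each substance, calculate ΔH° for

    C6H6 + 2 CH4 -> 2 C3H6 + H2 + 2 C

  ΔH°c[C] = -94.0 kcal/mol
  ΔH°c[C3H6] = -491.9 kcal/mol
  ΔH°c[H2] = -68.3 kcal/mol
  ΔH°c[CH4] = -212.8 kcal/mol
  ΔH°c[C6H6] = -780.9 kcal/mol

With combustion enthalpies, reactants minus products:
= [1·(-780.9) + 2·(-212.8)] − [2·(-491.9) + 1·(-68.3) + 2·(-94.0)]
= 33.6 kcal/mol

ΔH° = 33.6 kcal/mol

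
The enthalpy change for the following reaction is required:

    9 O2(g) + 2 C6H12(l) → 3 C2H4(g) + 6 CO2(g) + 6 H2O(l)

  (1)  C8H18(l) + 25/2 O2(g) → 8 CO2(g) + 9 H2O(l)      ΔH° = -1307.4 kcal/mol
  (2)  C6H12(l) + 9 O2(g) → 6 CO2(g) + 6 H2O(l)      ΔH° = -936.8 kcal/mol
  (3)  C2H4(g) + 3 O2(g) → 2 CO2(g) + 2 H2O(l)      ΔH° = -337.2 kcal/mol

ΔH° = -862.0 kcal/mol

(1): not needed.
(2) × 2: (2)·(-936.8) = -1873.6 kcal/mol
(3) reversed and × 3: (-3)·(-337.2) = +1011.6 kcal/mol
Combining the equations, ΔH° = (2)·(-936.8) + (-3)·(-337.2) = -862.0 kcal/mol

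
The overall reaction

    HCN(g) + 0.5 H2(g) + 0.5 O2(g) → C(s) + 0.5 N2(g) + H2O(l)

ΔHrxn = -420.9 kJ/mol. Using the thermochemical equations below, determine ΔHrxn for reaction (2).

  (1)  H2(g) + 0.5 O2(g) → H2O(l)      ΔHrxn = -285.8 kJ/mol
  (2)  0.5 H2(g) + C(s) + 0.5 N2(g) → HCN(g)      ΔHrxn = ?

ΔHrxn = 135.1 kJ/mol

(1) as written (H2O(l) already on the product side): -285.8 kJ/mol
(2) reversed (reverse to put HCN(g) on the reactant side): contributes −x
-420.9 = (-285.8) − x
x = (-420.9 − (-285.8)) / (-1) = 135.1 kJ/mol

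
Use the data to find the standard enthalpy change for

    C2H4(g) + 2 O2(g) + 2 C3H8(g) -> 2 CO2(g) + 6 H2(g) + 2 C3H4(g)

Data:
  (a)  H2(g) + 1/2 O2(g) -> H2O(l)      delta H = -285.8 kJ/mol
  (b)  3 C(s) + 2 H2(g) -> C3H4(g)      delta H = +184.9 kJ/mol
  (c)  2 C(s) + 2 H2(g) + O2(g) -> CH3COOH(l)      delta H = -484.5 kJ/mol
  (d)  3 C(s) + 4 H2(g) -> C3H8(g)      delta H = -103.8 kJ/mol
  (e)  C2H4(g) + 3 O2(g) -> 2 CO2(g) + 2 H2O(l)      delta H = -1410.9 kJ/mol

delta H = -261.9 kJ/mol

(a) reversed and × 2: (-2)·(-285.8) = +571.6 kJ/mol
(b) × 2: (2)·(+184.9) = +369.8 kJ/mol
(c): not needed.
(d) reversed and × 2: (-2)·(-103.8) = +207.6 kJ/mol
(e) as written: -1410.9 kJ/mol
Combining the equations, delta H = (-2)·(-285.8) + (2)·(+184.9) + (-2)·(-103.8) + (1)·(-1410.9) = -261.9 kJ/mol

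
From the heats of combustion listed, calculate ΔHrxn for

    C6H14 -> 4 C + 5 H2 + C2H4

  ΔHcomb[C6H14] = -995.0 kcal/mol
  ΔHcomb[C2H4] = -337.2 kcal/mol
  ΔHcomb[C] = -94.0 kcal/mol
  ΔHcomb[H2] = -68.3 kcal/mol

With combustion enthalpies, reactants minus products:
= [1·(-995.0)] − [4·(-94.0) + 5·(-68.3) + 1·(-337.2)]
= 59.7 kcal/mol

ΔHrxn = 59.7 kcal/mol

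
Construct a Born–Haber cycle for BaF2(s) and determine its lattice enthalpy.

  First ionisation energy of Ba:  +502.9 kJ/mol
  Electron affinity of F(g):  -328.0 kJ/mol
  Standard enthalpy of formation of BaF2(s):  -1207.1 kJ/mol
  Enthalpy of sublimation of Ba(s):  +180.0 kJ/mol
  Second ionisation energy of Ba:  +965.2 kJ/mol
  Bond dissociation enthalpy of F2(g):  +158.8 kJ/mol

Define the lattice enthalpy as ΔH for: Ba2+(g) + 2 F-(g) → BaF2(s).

U = -2358.0 kJ/mol

ΔHf° = 1·ΔHsub + 1·(ΣIE) + 1·D(F2) + 2·EA + U
-1207.1 = 1·(+180.0) + 1·(+1468.1) + 1·(+158.8) + 2·(-328.0) + U
U = -1207.1 − (+1150.9) = -2358.0 kJ/mol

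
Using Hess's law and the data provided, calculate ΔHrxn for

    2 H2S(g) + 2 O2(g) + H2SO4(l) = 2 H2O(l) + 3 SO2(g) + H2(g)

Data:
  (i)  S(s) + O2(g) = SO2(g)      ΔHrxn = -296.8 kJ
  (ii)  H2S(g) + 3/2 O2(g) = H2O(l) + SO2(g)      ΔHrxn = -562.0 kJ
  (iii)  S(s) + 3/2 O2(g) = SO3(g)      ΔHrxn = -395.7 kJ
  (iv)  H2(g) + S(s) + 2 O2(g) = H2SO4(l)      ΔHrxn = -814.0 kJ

ΔHrxn = -606.8 kJ

(i) as written: -296.8 kJ
(ii) × 2: (2)·(-562.0) = -1124.0 kJ
(iii): not needed.
(iv) reversed: +814.0 kJ
Since enthalpy is a state function, ΔHrxn = (-296.8) + (-1124.0) + (+814.0) = -606.8 kJ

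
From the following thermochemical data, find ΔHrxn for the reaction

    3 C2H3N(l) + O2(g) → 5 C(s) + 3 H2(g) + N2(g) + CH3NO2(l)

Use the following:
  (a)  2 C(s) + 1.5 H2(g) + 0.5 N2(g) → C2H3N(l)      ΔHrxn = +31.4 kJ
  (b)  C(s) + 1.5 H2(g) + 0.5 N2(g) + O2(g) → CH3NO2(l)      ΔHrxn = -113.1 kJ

ΔHrxn = -207.3 kJ

(a) reversed and × 3: (-3)·(+31.4) = -94.2 kJ
(b) as written: -113.1 kJ
Combining the equations, ΔHrxn = (-3)·(+31.4) + (1)·(-113.1) = -207.3 kJ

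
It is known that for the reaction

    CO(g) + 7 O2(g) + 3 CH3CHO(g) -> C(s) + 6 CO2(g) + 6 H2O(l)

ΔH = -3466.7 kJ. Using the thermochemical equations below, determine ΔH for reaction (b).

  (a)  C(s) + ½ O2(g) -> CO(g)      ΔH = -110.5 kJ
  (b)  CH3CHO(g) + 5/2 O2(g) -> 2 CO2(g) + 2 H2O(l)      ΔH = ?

ΔH = -1192.4 kJ

(a) reversed (reverse to put CO(g) on the reactant side): +110.5 kJ
(b) × 3 (×3 to match 3 CH3CHO(g) in the target): contributes 3·x
-3466.7 = (+110.5) + 3·x
x = (-3466.7 − (+110.5)) / (3) = -1192.4 kJ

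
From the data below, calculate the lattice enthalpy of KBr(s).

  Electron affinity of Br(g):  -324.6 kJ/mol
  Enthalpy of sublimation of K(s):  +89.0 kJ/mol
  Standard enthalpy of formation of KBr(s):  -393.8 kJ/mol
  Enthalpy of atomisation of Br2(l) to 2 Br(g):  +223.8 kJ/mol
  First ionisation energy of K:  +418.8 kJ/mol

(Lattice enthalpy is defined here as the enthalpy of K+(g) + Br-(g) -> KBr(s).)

ΔHf° = 1·ΔHsub + 1·(ΣIE) + 1/2·D(Br2) + 1·EA + U
-393.8 = 1·(+89.0) + 1·(+418.8) + 1/2·(+223.8) + 1·(-324.6) + U
U = -393.8 − (+295.1) = -688.9 kJ/mol

U = -688.9 kJ/mol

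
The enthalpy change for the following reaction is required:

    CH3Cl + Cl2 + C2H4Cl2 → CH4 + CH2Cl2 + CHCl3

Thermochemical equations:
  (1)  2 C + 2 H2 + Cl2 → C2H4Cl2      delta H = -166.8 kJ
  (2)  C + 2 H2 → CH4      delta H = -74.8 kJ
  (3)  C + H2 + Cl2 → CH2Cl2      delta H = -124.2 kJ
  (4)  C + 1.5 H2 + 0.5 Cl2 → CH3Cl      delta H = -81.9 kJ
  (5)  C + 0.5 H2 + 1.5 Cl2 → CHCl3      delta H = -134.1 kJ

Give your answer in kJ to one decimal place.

delta H = -84.4 kJ

(1) reversed: +166.8 kJ
(2) as written: -74.8 kJ
(3) as written: -124.2 kJ
(4) reversed: +81.9 kJ
(5) as written: -134.1 kJ
delta H = (+166.8) + (-74.8) + (-124.2) + (+81.9) + (-134.1) = -84.4 kJ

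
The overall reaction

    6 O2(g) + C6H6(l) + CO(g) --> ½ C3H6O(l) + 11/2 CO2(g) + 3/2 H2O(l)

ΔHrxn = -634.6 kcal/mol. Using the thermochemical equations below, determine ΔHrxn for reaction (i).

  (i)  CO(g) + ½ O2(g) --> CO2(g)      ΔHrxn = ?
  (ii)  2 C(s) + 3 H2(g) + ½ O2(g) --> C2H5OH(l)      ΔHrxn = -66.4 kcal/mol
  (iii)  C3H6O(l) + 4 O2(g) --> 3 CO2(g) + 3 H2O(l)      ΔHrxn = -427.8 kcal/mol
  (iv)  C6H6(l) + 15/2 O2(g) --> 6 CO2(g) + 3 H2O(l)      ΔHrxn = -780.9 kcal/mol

ΔHrxn = -67.6 kcal/mol

(i) as written: contributes x
(ii): not needed.
(iii) reversed and × 1/2: (-1/2)·(-427.8) = +213.9 kcal/mol
(iv) as written: -780.9 kcal/mol
-634.6 = (+213.9) + (-780.9) + x
x = (-634.6 − (-567.0)) / (1) = -67.6 kcal/mol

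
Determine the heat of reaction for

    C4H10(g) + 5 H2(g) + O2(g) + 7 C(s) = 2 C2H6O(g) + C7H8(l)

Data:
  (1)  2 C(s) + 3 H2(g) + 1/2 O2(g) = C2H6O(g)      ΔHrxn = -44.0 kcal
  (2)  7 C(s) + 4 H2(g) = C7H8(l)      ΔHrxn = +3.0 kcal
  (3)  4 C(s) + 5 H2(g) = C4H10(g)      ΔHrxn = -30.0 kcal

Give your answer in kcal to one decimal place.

(1) × 2: (2)·(-44.0) = -88.0 kcal
(2) as written: +3.0 kcal
(3) reversed: +30.0 kcal
Combining the equations, ΔHrxn = (2)·(-44.0) + (1)·(+3.0) + (-1)·(-30.0) = -55.0 kcal

ΔHrxn = -55.0 kcal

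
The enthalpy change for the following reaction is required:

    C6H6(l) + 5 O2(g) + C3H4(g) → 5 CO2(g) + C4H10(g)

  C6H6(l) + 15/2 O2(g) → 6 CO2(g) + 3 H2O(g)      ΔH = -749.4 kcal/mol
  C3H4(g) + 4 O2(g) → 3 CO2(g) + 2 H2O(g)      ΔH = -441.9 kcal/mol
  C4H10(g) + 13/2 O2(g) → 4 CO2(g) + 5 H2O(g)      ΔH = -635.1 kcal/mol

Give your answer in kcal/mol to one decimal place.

equation 1 as written (C6H6(l) already on the reactant side): -749.4 kcal/mol
equation 2 as written (C3H4(g) already on the reactant side): -441.9 kcal/mol
equation 3 reversed (reverse to put C4H10(g) on the product side): +635.1 kcal/mol
Since enthalpy is a state function, ΔH = (-749.4) + (-441.9) + (+635.1) = -556.2 kcal/mol

ΔH = -556.2 kcal/mol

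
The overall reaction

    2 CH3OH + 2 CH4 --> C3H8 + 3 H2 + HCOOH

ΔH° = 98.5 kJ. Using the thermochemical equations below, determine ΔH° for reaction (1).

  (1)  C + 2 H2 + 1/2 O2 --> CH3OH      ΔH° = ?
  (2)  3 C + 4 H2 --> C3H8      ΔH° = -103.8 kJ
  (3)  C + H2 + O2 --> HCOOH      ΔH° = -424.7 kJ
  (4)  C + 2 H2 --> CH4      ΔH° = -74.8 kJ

(1) reversed and × 2: contributes −2·x
(2) as written: -103.8 kJ
(3) as written: -424.7 kJ
(4) reversed and × 2: (-2)·(-74.8) = +149.6 kJ
+98.5 = (-103.8) + (-424.7) + (+149.6) − 2·x
x = (+98.5 − (-378.9)) / (-2) = -238.7 kJ

ΔH° = -238.7 kJ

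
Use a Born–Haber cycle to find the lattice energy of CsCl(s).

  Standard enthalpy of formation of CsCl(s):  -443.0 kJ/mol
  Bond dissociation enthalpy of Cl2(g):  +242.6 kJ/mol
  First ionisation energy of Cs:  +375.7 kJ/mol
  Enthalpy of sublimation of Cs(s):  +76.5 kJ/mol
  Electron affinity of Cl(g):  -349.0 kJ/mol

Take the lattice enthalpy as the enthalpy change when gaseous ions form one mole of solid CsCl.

ΔHf° = 1·ΔHsub + 1·(ΣIE) + 1/2·D(Cl2) + 1·EA + U
-443.0 = 1·(+76.5) + 1·(+375.7) + 1/2·(+242.6) + 1·(-349.0) + U
U = -443.0 − (+224.5) = -667.5 kJ/mol

U = -667.5 kJ/mol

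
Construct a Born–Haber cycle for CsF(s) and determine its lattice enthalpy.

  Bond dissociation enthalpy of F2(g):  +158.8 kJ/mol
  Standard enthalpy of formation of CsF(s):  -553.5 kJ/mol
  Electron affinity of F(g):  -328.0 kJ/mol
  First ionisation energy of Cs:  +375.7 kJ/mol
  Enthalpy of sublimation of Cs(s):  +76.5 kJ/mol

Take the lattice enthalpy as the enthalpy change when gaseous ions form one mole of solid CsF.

U = -757.1 kJ/mol

ΔHf° = 1·ΔHsub + 1·(ΣIE) + 1/2·D(F2) + 1·EA + U
-553.5 = 1·(+76.5) + 1·(+375.7) + 1/2·(+158.8) + 1·(-328.0) + U
U = -553.5 − (+203.6) = -757.1 kJ/mol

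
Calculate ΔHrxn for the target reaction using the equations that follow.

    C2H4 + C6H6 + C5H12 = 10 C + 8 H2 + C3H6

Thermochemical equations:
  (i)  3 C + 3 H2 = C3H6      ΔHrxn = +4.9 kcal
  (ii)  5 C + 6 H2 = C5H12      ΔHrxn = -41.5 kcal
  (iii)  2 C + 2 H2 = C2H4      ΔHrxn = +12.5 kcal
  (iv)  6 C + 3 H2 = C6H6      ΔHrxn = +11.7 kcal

ΔHrxn = 22.2 kcal

(i) as written (C3H6 already on the product side): +4.9 kcal
(ii) reversed (C5H12 must end up as a reactant): +41.5 kcal
(iii) reversed (C2H4 must end up as a reactant): -12.5 kcal
(iv) reversed (reverse to put C6H6 on the reactant side): -11.7 kcal
By Hess's law, ΔHrxn = (+4.9) + (+41.5) + (-12.5) + (-11.7) = 22.2 kcal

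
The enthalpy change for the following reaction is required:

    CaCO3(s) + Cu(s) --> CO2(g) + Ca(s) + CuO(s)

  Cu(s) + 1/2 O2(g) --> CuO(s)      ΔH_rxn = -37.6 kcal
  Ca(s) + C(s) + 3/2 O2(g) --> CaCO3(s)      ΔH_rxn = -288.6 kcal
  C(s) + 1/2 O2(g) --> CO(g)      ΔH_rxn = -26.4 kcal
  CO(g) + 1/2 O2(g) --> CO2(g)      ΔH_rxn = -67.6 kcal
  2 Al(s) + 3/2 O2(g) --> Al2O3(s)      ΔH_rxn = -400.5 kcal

ΔH_rxn = 157.0 kcal

equation 1 as written (CuO(s) already on the product side): -37.6 kcal
equation 2 reversed (CaCO3(s) must end up as a reactant): +288.6 kcal
equation 3 as written: -26.4 kcal
equation 4 as written (CO2(g) already on the product side): -67.6 kcal
equation 5: not needed (Al2O3(s) appears nowhere else).
ΔH_rxn = (-37.6) + (+288.6) + (-26.4) + (-67.6) = 157.0 kcal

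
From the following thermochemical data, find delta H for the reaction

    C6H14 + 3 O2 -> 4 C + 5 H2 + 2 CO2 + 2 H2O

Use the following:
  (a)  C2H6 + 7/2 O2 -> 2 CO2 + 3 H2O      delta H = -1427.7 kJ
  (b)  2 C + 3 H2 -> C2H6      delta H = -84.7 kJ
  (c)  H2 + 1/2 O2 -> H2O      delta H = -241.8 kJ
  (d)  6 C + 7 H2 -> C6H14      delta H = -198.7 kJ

delta H = -1071.9 kJ

(a) as written (CO2 already on the product side): -1427.7 kJ
(b) as written: -84.7 kJ
(c) reversed: +241.8 kJ
(d) reversed (C6H14 must end up as a reactant): +198.7 kJ
Since enthalpy is a state function, delta H = (-1427.7) + (-84.7) + (+241.8) + (+198.7) = -1071.9 kJ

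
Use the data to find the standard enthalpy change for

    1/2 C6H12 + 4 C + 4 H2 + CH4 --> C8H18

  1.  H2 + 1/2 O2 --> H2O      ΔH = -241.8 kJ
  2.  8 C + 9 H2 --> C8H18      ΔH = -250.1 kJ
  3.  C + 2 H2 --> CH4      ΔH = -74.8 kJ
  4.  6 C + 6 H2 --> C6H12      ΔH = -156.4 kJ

eq. 1: not needed.
eq. 2 as written: -250.1 kJ
eq. 3 reversed: +74.8 kJ
eq. 4 reversed and × 1/2: (-1/2)·(-156.4) = +78.2 kJ
ΔH = (-250.1) + (+74.8) + (+78.2) = -97.1 kJ

ΔH = -97.1 kJ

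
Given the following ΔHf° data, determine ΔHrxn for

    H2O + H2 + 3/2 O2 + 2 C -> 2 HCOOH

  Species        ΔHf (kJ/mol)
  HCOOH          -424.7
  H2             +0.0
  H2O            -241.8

Products: 2·(-424.7) = -849.4
Reactants: 1·(-241.8) + 1·(+0.0) + 3/2·(+0.0) + 2·(+0.0) = -241.8
ΔHrxn = (-849.4) − (-241.8) = -607.6 kJ/mol

ΔHrxn = -607.6 kJ/mol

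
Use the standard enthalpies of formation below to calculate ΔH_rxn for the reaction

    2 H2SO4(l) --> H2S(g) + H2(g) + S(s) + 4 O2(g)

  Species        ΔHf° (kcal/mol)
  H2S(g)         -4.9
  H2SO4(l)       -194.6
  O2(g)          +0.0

Products: 1·(-4.9) + 1·(+0.0) + 1·(+0.0) + 4·(+0.0) = -4.9
Reactants: 2·(-194.6) = -389.2
ΔH_rxn = (-4.9) − (-389.2) = 384.3 kcal/mol

ΔH_rxn = 384.3 kcal/mol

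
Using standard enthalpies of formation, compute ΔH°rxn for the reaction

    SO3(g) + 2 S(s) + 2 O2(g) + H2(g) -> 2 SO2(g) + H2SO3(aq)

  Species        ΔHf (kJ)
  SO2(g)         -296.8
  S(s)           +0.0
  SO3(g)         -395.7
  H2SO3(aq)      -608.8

ΔH°rxn = Σ nΔHf°(products) − Σ nΔHf°(reactants).
Products: 2·(-296.8) + 1·(-608.8) = -1202.4
Reactants: 1·(-395.7) + 2·(+0.0) + 2·(+0.0) + 1·(+0.0) = -395.7
ΔH°rxn = (-1202.4) − (-395.7) = -806.7 kJ

ΔH°rxn = -806.7 kJ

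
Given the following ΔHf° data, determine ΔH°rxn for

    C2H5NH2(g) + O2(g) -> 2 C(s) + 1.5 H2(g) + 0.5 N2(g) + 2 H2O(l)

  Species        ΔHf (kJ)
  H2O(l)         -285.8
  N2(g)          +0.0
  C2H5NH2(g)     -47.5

Products: 2·(+0.0) + 3/2·(+0.0) + 1/2·(+0.0) + 2·(-285.8) = -571.6
Reactants: 1·(-47.5) + 1·(+0.0) = -47.5
ΔH°rxn = (-571.6) − (-47.5) = -524.1 kJ

ΔH°rxn = -524.1 kJ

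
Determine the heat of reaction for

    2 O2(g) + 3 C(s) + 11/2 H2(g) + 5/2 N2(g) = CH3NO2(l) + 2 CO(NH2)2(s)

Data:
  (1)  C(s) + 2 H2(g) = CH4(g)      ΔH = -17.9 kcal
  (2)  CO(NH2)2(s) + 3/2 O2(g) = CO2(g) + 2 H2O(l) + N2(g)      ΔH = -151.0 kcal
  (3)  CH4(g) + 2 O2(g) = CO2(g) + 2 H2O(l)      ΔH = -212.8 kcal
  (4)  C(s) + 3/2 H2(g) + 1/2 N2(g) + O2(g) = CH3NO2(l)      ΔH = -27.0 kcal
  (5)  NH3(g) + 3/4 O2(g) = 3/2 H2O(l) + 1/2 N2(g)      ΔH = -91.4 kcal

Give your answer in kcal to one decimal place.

(1) × 2: (2)·(-17.9) = -35.8 kcal
(2) reversed and × 2 (CO(NH2)2(s) must end up as a product; ×2 to match 2 CO(NH2)2(s) in the target): (-2)·(-151.0) = +302.0 kcal
(3) × 2: (2)·(-212.8) = -425.6 kcal
(4) as written (CH3NO2(l) already on the product side): -27.0 kcal
(5): not needed (NH3(g) appears nowhere else).
ΔH = (-35.8) + (+302.0) + (-425.6) + (-27.0) = -186.4 kcal

ΔH = -186.4 kcal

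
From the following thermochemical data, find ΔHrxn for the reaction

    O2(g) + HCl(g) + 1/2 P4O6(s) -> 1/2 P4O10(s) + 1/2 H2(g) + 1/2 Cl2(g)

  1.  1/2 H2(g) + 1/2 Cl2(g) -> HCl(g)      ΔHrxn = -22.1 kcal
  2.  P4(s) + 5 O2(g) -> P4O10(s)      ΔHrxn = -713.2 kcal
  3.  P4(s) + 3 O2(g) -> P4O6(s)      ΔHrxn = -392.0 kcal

eq. 1 reversed (HCl(g) must end up as a reactant): +22.1 kcal
eq. 2 × 1/2 (scale by 1/2 for the 1/2 P4O10(s)): (1/2)·(-713.2) = -356.6 kcal
eq. 3 reversed and × 1/2 (P4O6(s) must end up as a reactant; scale by 1/2 for the 1/2 P4O6(s)): (-1/2)·(-392.0) = +196.0 kcal
Combining the equations, ΔHrxn = (+22.1) + (-356.6) + (+196.0) = -138.5 kcal

ΔHrxn = -138.5 kcal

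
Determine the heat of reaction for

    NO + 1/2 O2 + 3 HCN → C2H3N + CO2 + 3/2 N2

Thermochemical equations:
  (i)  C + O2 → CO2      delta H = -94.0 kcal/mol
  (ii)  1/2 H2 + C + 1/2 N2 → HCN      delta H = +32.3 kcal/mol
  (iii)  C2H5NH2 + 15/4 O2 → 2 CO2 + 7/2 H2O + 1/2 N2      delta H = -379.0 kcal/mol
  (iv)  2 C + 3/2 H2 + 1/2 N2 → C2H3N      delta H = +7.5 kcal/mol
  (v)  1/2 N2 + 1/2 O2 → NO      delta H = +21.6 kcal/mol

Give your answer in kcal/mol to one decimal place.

delta H = -205.0 kcal/mol

(i) as written: -94.0 kcal/mol
(ii) reversed and × 3 (HCN must end up as a reactant; ×3 to match 3 HCN in the target): (-3)·(+32.3) = -96.9 kcal/mol
(iii): not needed (C2H5NH2 appears nowhere else).
(iv) as written (C2H3N already on the product side): +7.5 kcal/mol
(v) reversed (reverse to put NO on the reactant side): -21.6 kcal/mol
delta H = (-94.0) + (-96.9) + (+7.5) + (-21.6) = -205.0 kcal/mol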